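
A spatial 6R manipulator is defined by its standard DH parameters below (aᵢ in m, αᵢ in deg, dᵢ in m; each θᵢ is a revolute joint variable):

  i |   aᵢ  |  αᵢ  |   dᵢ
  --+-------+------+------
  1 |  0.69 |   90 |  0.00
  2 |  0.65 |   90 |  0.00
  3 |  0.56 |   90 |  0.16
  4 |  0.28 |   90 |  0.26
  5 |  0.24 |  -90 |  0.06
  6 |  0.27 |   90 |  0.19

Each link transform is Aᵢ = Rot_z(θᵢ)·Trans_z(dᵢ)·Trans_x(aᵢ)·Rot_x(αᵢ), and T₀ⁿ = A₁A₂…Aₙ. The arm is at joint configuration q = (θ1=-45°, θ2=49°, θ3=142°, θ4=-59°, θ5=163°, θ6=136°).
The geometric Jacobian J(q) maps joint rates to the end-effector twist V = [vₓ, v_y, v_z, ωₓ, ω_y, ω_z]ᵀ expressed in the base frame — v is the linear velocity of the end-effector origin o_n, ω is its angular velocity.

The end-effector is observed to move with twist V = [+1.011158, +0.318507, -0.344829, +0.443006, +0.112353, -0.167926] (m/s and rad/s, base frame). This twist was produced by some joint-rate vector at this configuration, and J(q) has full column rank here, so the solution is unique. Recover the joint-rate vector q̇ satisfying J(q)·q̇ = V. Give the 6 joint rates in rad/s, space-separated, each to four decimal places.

o_n = [0.1917, -0.9577, 0.0333]
J₁: ẑ×o_n = [0.9577, 0.1917, -0.0000], ω = ẑ
J2: z=[-0.7071, -0.7071, 0.0000] o=[0.4879, -0.4879, 0.0000] → [-0.0235, 0.0235, 0.1228, -0.7071, -0.7071, 0.0000]
J3: z=[0.5337, -0.5337, -0.6561] o=[0.7894, -0.7894, 0.4906] → [0.1336, 0.6362, -0.4088, 0.5337, -0.5337, -0.6561]
J4: z=[-0.2716, -0.8428, 0.4646] o=[0.4263, -0.9139, 0.0525] → [0.0366, -0.1142, -0.1858, -0.2716, -0.8428, 0.4646]
J5: z=[0.4116, 0.3347, 0.8477] o=[0.1121, -1.0150, 0.2451] → [-0.1194, 0.1547, -0.0031, 0.4116, 0.3347, 0.8477]
J6: z=[0.5141, 0.6828, -0.5192] o=[0.3174, -1.1508, 0.2697] → [-0.0612, 0.1868, 0.1851, 0.5141, 0.6828, -0.5192]
q̇ = J⁺·V = [0.8370, -0.9010, 0.5560, -0.5180, -0.8210, -0.5710]

0.8370 -0.9010 0.5560 -0.5180 -0.8210 -0.5710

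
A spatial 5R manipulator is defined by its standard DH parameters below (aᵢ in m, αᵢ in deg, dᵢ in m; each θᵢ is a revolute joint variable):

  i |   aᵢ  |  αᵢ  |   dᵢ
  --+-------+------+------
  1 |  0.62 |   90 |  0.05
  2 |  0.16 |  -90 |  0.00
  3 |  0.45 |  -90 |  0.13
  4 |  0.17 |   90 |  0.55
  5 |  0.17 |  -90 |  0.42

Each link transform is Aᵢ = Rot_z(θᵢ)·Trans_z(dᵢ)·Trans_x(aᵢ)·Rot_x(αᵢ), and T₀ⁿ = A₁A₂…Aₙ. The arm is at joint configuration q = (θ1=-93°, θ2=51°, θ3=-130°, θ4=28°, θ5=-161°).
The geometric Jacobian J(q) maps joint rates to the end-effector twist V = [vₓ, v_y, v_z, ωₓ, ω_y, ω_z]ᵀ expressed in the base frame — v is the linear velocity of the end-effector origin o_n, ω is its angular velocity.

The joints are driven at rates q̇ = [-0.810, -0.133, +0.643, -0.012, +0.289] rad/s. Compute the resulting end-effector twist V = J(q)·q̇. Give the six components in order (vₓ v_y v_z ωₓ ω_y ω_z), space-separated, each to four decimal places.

o_n = [-0.8350, -0.2649, 0.4539]
J₁: ẑ×o_n = [0.2649, -0.8350, 0.0000], ω = ẑ
J2: z=[-0.9986, 0.0523, 0.0000] o=[-0.0324, -0.6192, 0.0500] → [0.0211, 0.4033, -0.3118, -0.9986, 0.0523, 0.0000]
J3: z=[0.0407, 0.7761, 0.6293] o=[-0.0377, -0.7197, 0.1743] → [-0.0693, -0.5131, 0.6373, 0.0407, 0.7761, 0.6293]
J4: z=[-0.6671, -0.4478, 0.5953] o=[-0.3672, -0.4190, 0.0314] → [-0.2810, 0.0034, -0.3123, -0.6671, -0.4478, 0.5953]
J5: z=[-0.3133, 0.8937, 0.3211] o=[-0.8490, -0.6606, 0.2336] → [0.0698, 0.0735, -0.1365, -0.3133, 0.8937, 0.3211]
V = J·q̇ = [-0.2384, 0.3140, 0.4155, 0.0764, 0.7557, -0.3197]

-0.2384 0.3140 0.4155 0.0764 0.7557 -0.3197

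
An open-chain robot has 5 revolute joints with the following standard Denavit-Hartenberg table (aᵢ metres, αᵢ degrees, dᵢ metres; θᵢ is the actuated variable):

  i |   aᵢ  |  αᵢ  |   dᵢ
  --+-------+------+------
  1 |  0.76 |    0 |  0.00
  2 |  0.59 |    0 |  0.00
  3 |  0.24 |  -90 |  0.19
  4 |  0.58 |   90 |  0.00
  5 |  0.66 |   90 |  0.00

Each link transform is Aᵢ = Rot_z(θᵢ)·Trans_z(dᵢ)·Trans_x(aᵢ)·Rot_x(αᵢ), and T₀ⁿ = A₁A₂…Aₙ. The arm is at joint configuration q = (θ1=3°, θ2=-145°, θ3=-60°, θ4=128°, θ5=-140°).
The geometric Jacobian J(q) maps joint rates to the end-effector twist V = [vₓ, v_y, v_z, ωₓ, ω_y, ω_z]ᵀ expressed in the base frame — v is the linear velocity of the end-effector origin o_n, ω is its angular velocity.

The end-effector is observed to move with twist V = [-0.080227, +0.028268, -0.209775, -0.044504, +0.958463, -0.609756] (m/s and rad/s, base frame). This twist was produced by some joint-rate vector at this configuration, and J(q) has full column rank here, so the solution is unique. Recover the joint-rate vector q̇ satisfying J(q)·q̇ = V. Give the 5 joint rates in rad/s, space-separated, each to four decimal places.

o_n = [0.2729, 0.1426, 0.1314]
J₁: ẑ×o_n = [-0.1426, 0.2729, 0.0000], ω = ẑ
J2: z=[0.0000, 0.0000, 1.0000] o=[0.7590, 0.0398, 0.0000] → [-0.1029, -0.4861, 0.0000, 0.0000, 0.0000, 1.0000]
J3: z=[0.0000, 0.0000, 1.0000] o=[0.2940, -0.3235, 0.0000] → [-0.4661, -0.0211, 0.0000, 0.0000, 0.0000, 1.0000]
J4: z=[-0.3746, -0.9272, 0.0000] o=[0.0715, -0.2336, 0.1900] → [0.0544, -0.0220, 0.0458, -0.3746, -0.9272, 0.0000]
J5: z=[-0.7306, 0.2952, -0.6157] o=[0.4026, -0.3673, -0.2670] → [0.4316, 0.3709, -0.3343, -0.7306, 0.2952, -0.6157]
q̇ = J⁺·V = [-0.9680, -0.2130, 0.8840, -0.8720, 0.5080]

-0.9680 -0.2130 0.8840 -0.8720 0.5080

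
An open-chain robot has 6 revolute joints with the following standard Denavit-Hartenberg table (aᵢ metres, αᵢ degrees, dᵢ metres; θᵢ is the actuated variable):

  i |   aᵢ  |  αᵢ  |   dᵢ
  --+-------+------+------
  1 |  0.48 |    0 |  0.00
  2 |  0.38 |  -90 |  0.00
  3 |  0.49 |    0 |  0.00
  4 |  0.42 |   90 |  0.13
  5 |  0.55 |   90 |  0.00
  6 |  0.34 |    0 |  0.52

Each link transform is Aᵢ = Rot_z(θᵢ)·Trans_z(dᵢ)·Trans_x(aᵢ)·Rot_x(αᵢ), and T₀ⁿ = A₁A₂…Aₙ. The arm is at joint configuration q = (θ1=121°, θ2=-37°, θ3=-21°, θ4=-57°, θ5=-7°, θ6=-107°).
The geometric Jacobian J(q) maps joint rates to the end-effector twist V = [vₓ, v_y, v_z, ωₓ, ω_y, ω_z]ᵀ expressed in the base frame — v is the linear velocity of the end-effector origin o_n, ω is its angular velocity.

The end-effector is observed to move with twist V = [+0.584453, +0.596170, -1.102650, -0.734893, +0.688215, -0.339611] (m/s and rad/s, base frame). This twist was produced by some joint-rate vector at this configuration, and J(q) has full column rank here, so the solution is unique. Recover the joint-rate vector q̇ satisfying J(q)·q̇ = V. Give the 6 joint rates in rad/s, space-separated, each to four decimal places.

-0.0380 -0.1590 0.7530 0.1570 -0.6240 0.1080

o_n = [0.3297, 1.6807, 0.8943]
J₁: ẑ×o_n = [-1.6807, 0.3297, 0.0000], ω = ẑ
J2: z=[0.0000, 0.0000, 1.0000] o=[-0.2472, 0.4114, 0.0000] → [-1.2693, 0.5769, 0.0000, 0.0000, 0.0000, 1.0000]
J3: z=[-0.9945, 0.1045, 0.0000] o=[-0.2075, 0.7894, 0.0000] → [0.0935, 0.8894, -0.9426, -0.9945, 0.1045, 0.0000]
J4: z=[-0.9945, 0.1045, 0.0000] o=[-0.1597, 1.2443, 0.1756] → [0.0751, 0.7148, -0.4852, -0.9945, 0.1045, 0.0000]
J5: z=[-0.1022, -0.9728, 0.2079] o=[-0.2798, 1.3447, 0.5864] → [-0.3693, 0.1582, 0.5586, -0.1022, -0.9728, 0.2079]
J6: z=[0.9845, -0.1289, -0.1192] o=[-0.2013, 1.4506, 1.1204] → [0.0566, 0.1593, 0.2950, 0.9845, -0.1289, -0.1192]
q̇ = J⁺·V = [-0.0380, -0.1590, 0.7530, 0.1570, -0.6240, 0.1080]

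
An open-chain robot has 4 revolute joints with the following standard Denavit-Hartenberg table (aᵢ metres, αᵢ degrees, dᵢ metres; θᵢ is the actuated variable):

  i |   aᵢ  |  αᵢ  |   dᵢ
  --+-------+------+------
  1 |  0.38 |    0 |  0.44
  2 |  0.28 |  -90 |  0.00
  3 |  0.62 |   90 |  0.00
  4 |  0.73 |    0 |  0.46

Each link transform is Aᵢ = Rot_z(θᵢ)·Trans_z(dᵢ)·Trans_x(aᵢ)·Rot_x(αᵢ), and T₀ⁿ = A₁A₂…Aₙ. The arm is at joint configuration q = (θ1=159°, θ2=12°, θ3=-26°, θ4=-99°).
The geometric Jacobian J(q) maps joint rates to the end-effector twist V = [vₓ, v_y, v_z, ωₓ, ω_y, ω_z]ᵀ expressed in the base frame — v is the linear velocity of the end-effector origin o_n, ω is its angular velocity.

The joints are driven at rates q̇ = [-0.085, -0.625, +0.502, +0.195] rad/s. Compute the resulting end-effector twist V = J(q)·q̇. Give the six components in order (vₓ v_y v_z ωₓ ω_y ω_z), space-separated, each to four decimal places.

0.1401 0.4155 -0.0654 0.0059 -0.5092 -0.5347

o_n = [-0.7684, 0.9317, 1.0752]
J₁: ẑ×o_n = [-0.9317, -0.7684, 0.0000], ω = ẑ
J2: z=[0.0000, 0.0000, 1.0000] o=[-0.3548, 0.1362, 0.4400] → [-0.7955, -0.4136, 0.0000, 0.0000, 0.0000, 1.0000]
J3: z=[-0.1564, -0.9877, 0.0000] o=[-0.6313, 0.1800, 0.4400] → [-0.6274, 0.0994, -0.2530, -0.1564, -0.9877, 0.0000]
J4: z=[0.4330, -0.0686, 0.8988] o=[-1.1817, 0.2672, 0.7118] → [-0.6222, 0.2142, 0.3161, 0.4330, -0.0686, 0.8988]
V = J·q̇ = [0.1401, 0.4155, -0.0654, 0.0059, -0.5092, -0.5347]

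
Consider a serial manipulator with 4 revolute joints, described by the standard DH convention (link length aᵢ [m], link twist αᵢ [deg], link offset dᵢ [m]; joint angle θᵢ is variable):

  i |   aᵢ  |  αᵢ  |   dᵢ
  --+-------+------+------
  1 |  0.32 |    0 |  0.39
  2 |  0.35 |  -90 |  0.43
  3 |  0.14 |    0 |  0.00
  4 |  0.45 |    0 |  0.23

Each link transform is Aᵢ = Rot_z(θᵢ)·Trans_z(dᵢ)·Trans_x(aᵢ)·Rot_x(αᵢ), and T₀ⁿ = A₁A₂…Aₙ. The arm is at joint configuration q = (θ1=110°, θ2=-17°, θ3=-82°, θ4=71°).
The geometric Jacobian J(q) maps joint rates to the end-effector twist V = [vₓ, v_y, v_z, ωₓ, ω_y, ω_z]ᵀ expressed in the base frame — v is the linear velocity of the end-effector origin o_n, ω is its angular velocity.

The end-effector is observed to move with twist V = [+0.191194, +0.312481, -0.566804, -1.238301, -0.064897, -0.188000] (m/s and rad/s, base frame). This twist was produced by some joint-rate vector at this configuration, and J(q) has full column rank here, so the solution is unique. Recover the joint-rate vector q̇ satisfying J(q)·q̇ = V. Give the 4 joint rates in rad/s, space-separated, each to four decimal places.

o_n = [-0.3816, 1.0988, 1.0445]
J₁: ẑ×o_n = [-1.0988, -0.3816, 0.0000], ω = ẑ
J2: z=[0.0000, 0.0000, 1.0000] o=[-0.1094, 0.3007, 0.3900] → [-0.7981, -0.2721, 0.0000, 0.0000, 0.0000, 1.0000]
J3: z=[-0.9986, -0.0523, 0.0000] o=[-0.1278, 0.6502, 0.8200] → [-0.0117, 0.2242, -0.4612, -0.9986, -0.0523, 0.0000]
J4: z=[-0.9986, -0.0523, 0.0000] o=[-0.1288, 0.6697, 0.9586] → [-0.0045, 0.0857, -0.4417, -0.9986, -0.0523, 0.0000]
q̇ = J⁺·V = [-0.1790, -0.0090, 0.9780, 0.2620]

-0.1790 -0.0090 0.9780 0.2620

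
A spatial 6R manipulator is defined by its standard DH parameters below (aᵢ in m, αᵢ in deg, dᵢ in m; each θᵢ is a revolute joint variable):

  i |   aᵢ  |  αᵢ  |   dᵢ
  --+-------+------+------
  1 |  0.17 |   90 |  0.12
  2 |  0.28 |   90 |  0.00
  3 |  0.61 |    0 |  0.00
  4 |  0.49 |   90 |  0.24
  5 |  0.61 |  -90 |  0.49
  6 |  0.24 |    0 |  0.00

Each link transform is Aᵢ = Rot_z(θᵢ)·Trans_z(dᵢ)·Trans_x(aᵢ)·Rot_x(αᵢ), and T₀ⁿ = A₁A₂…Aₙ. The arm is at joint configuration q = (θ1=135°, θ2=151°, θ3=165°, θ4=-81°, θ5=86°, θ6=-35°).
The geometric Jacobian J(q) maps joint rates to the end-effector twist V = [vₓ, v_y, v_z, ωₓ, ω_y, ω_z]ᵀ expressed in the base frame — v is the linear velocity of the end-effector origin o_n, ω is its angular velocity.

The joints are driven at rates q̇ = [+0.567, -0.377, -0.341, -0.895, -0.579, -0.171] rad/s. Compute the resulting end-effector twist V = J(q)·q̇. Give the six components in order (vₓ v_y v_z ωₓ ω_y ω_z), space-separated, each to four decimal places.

-0.3483 -0.1920 0.2348 -0.0211 -0.1865 -0.7950

o_n = [0.2012, 0.6976, 1.2141]
J₁: ẑ×o_n = [-0.6976, 0.2012, 0.0000], ω = ẑ
J2: z=[0.7071, 0.7071, 0.0000] o=[-0.1202, 0.1202, 0.1200] → [0.7736, -0.7736, 0.1810, 0.7071, 0.7071, 0.0000]
J3: z=[-0.3428, 0.3428, 0.8746] o=[0.0530, -0.0530, 0.2557] → [-0.3279, 0.4582, -0.3081, -0.3428, 0.3428, 0.8746]
J4: z=[-0.3428, 0.3428, 0.8746] o=[-0.1998, 0.4231, -0.0299] → [0.1864, 0.7772, -0.2316, -0.3428, 0.3428, 0.8746]
J5: z=[0.5411, -0.6890, 0.4822] o=[0.0942, 0.8183, 0.2048] → [-0.6371, -0.4945, 0.0084, 0.5411, -0.6890, 0.4822]
J6: z=[-0.7899, -0.6131, 0.0105] o=[0.1834, 0.7164, 0.9755] → [-0.1461, 0.1887, 0.0258, -0.7899, -0.6131, 0.0105]
V = J·q̇ = [-0.3483, -0.1920, 0.2348, -0.0211, -0.1865, -0.7950]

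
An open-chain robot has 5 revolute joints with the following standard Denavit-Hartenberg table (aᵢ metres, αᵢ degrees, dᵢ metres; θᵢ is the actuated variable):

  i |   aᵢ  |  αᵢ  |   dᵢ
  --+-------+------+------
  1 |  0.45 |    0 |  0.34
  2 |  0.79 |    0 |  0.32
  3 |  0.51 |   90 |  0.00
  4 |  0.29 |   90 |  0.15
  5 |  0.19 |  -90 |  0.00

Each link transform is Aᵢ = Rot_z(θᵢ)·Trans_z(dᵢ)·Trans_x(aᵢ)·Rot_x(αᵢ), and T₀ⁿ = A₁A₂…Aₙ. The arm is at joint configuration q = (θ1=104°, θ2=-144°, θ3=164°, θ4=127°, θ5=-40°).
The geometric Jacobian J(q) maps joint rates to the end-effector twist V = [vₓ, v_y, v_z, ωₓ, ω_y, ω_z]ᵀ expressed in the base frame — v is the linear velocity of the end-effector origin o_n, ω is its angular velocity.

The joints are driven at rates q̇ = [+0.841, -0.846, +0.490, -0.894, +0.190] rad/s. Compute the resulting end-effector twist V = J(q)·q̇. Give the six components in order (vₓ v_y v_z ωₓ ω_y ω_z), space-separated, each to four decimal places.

-0.6201 0.1111 0.2529 -0.8260 -0.3741 0.5993

o_n = [0.3808, 0.1499, 1.0078]
J₁: ẑ×o_n = [-0.1499, 0.3808, 0.0000], ω = ẑ
J2: z=[0.0000, 0.0000, 1.0000] o=[-0.1089, 0.4366, 0.3400] → [0.2867, 0.4897, -0.0000, 0.0000, 0.0000, 1.0000]
J3: z=[0.0000, 0.0000, 1.0000] o=[0.4963, -0.0712, 0.6600] → [-0.2211, -0.1155, 0.0000, 0.0000, 0.0000, 1.0000]
J4: z=[0.8290, 0.5592, 0.0000] o=[0.2111, 0.3516, 0.6600] → [0.1945, -0.2884, -0.2621, 0.8290, 0.5592, 0.0000]
J5: z=[-0.4466, 0.6621, 0.6018] o=[0.4331, 0.2908, 0.8916] → [0.1618, 0.0205, 0.0975, -0.4466, 0.6621, 0.6018]
V = J·q̇ = [-0.6201, 0.1111, 0.2529, -0.8260, -0.3741, 0.5993]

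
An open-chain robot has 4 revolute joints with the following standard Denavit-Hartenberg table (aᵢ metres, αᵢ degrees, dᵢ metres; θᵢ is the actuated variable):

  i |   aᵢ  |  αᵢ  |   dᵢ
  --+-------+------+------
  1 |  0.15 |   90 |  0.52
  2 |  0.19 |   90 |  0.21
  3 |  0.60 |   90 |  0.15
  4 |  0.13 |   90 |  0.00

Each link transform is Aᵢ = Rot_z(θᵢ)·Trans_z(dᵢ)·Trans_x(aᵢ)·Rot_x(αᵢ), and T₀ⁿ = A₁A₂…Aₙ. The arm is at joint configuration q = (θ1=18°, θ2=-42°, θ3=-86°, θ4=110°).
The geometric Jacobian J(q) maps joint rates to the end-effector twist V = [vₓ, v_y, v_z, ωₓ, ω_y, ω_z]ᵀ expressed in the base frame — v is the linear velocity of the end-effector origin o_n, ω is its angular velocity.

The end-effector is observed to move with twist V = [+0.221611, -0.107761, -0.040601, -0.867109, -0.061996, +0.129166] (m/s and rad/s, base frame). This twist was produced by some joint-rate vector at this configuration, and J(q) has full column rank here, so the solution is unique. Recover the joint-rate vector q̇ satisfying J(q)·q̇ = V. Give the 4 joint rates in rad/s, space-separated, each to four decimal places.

o_n = [0.0248, 0.3699, 0.1647]
J₁: ẑ×o_n = [-0.3699, 0.0248, 0.0000], ω = ẑ
J2: z=[0.3090, -0.9511, 0.0000] o=[0.1427, 0.0464, 0.5200] → [0.3379, 0.1098, -0.0121, 0.3090, -0.9511, 0.0000]
J3: z=[-0.6364, -0.2068, -0.7431] o=[0.3418, -0.1097, 0.3929] → [0.4037, 0.0904, -0.3708, -0.6364, -0.2068, -0.7431]
J4: z=[-0.7266, -0.1627, 0.6675] o=[0.0910, 0.4381, 0.2534] → [0.0599, -0.1087, 0.0387, -0.7266, -0.1627, 0.6675]
q̇ = J⁺·V = [-0.3440, -0.1430, 0.2130, 0.9460]

-0.3440 -0.1430 0.2130 0.9460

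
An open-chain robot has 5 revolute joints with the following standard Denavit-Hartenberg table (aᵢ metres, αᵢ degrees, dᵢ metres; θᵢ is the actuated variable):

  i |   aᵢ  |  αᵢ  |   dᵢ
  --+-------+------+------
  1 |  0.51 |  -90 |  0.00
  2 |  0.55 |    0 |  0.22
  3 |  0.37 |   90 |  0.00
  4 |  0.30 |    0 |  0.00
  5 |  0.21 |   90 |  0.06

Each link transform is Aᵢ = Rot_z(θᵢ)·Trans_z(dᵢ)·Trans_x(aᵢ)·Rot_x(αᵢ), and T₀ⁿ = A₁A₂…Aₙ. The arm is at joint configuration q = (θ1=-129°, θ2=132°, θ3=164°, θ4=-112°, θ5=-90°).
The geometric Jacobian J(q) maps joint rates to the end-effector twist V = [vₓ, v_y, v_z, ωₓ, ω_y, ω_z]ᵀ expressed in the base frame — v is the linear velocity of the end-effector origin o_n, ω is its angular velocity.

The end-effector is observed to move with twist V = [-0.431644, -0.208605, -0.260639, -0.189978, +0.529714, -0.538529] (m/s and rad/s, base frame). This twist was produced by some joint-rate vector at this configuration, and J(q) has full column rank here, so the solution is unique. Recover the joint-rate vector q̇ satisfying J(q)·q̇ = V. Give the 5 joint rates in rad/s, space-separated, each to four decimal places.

-0.6810 -0.9870 0.5060 0.5530 -0.2280

o_n = [-0.0568, -0.1028, -0.3259]
J₁: ẑ×o_n = [0.1028, -0.0568, 0.0000], ω = ẑ
J2: z=[0.7771, -0.6293, 0.0000] o=[-0.3210, -0.3963, 0.0000] → [0.2051, 0.2533, 0.3944, 0.7771, -0.6293, 0.0000]
J3: z=[0.7771, -0.6293, 0.0000] o=[0.0816, -0.2488, -0.4087] → [-0.0521, -0.0644, 0.0263, 0.7771, -0.6293, 0.0000]
J4: z=[0.5656, 0.6985, 0.4384] o=[-0.0205, -0.3748, -0.0762] → [-0.2937, 0.1253, 0.1793, 0.5656, 0.6985, 0.4384]
J5: z=[0.5656, 0.6985, 0.4384] o=[-0.2056, -0.1615, -0.1772] → [-0.1296, 0.1493, -0.0707, 0.5656, 0.6985, 0.4384]
q̇ = J⁺·V = [-0.6810, -0.9870, 0.5060, 0.5530, -0.2280]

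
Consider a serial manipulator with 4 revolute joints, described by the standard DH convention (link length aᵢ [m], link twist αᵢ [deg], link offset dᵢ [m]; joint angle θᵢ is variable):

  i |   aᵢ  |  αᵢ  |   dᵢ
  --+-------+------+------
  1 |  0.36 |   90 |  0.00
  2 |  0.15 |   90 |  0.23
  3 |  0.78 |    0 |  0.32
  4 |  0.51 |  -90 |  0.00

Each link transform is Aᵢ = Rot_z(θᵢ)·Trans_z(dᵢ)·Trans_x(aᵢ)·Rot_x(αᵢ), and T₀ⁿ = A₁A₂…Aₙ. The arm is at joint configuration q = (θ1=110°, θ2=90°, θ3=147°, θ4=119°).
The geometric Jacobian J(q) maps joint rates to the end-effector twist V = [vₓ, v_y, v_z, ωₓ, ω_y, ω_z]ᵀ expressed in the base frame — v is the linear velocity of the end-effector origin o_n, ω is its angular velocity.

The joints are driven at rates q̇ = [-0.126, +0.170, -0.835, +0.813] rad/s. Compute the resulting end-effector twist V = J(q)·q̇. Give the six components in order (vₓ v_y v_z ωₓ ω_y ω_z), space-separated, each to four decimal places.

0.5694 0.2853 0.3979 0.1673 0.0375 -0.1260

o_n = [-0.0953, 0.6889, -0.5397]
J₁: ẑ×o_n = [-0.6889, -0.0953, 0.0000], ω = ẑ
J2: z=[0.9397, 0.3420, 0.0000] o=[-0.1231, 0.3383, 0.0000] → [-0.1846, 0.5072, 0.3200, 0.9397, 0.3420, 0.0000]
J3: z=[-0.3420, 0.9397, -0.0000] o=[0.0930, 0.4170, 0.1500] → [-0.6481, -0.2359, 0.0839, -0.3420, 0.9397, -0.0000]
J4: z=[-0.3420, 0.9397, -0.0000] o=[0.3828, 0.8630, -0.5042] → [-0.0334, -0.0122, 0.5088, -0.3420, 0.9397, -0.0000]
V = J·q̇ = [0.5694, 0.2853, 0.3979, 0.1673, 0.0375, -0.1260]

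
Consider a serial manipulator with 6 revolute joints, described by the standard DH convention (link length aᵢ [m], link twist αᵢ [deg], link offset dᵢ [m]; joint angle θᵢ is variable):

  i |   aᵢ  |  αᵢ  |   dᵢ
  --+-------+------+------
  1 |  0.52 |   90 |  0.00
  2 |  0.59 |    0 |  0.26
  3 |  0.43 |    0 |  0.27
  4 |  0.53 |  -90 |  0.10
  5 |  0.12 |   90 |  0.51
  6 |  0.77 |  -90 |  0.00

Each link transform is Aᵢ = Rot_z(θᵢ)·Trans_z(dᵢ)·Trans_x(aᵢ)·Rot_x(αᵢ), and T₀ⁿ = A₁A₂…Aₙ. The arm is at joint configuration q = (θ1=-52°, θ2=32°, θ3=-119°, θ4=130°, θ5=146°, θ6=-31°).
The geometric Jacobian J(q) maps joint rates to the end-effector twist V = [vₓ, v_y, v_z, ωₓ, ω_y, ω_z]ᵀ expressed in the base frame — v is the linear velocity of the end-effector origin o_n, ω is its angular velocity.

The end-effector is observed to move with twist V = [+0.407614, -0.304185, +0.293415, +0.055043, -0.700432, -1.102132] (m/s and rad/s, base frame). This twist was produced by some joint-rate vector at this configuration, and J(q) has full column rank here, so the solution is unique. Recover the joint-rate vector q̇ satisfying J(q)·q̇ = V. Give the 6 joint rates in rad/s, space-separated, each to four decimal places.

-0.4780 0.1640 0.6890 -0.4610 -0.8560 0.0050

o_n = [0.3892, -0.8129, -0.1134]
J₁: ẑ×o_n = [0.8129, 0.3892, -0.0000], ω = ẑ
J2: z=[-0.7880, -0.6157, 0.0000] o=[0.3201, -0.4098, 0.0000] → [0.0698, -0.0893, 0.3602, -0.7880, -0.6157, 0.0000]
J3: z=[-0.7880, -0.6157, 0.0000] o=[0.4233, -0.9641, 0.3127] → [0.2623, -0.3357, -0.1402, -0.7880, -0.6157, 0.0000]
J4: z=[-0.7880, -0.6157, 0.0000] o=[0.2244, -1.1481, -0.1168] → [-0.0021, 0.0027, -0.1627, -0.7880, -0.6157, 0.0000]
J5: z=[-0.4199, 0.5374, 0.7314] o=[0.3842, -1.5151, 0.2447] → [-0.7060, -0.1467, -0.2975, -0.4199, 0.5374, 0.7314]
J6: z=[0.9051, 0.1881, 0.3814] o=[0.1782, -1.1424, 0.5498] → [-0.2504, 0.6807, 0.2585, 0.9051, 0.1881, 0.3814]
q̇ = J⁺·V = [-0.4780, 0.1640, 0.6890, -0.4610, -0.8560, 0.0050]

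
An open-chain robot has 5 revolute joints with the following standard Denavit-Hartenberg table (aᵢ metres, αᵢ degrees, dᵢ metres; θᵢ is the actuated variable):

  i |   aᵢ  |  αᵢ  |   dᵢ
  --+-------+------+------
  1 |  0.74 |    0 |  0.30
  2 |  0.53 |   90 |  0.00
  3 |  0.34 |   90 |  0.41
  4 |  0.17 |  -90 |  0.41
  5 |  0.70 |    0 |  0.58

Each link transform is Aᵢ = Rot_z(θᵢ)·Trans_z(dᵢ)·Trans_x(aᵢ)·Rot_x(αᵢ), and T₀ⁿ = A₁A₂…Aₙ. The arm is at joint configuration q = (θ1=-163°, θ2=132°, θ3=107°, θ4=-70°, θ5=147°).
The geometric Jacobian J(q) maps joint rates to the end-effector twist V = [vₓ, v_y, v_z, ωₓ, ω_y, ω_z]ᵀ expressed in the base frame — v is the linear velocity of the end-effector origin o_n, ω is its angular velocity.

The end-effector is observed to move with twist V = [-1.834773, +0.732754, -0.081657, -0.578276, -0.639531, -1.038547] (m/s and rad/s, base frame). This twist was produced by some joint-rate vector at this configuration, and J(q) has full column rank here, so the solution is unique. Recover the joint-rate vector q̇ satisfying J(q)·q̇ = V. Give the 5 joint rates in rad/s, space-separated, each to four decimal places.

o_n = [-0.9310, -1.2491, 1.0183]
J₁: ẑ×o_n = [1.2491, -0.9310, 0.0000], ω = ẑ
J2: z=[0.0000, 0.0000, 1.0000] o=[-0.7077, -0.2164, 0.3000] → [1.0328, -0.2234, 0.0000, 0.0000, 0.0000, 1.0000]
J3: z=[-0.5150, -0.8572, 0.0000] o=[-0.2534, -0.4893, 0.3000] → [-0.6157, 0.3700, -0.1896, -0.5150, -0.8572, 0.0000]
J4: z=[0.8197, -0.4925, 0.2924] o=[-0.5497, -0.7896, 0.6251] → [-0.0593, -0.4338, -0.5645, 0.8197, -0.4925, 0.2924]
J5: z=[-0.4117, -0.1517, 0.8986] o=[-0.1460, -0.8458, 0.8006] → [0.3294, -0.6159, 0.0469, -0.4117, -0.1517, 0.8986]
q̇ = J⁺·V = [-0.5280, -0.8390, 0.7140, -0.0630, 0.3860]

-0.5280 -0.8390 0.7140 -0.0630 0.3860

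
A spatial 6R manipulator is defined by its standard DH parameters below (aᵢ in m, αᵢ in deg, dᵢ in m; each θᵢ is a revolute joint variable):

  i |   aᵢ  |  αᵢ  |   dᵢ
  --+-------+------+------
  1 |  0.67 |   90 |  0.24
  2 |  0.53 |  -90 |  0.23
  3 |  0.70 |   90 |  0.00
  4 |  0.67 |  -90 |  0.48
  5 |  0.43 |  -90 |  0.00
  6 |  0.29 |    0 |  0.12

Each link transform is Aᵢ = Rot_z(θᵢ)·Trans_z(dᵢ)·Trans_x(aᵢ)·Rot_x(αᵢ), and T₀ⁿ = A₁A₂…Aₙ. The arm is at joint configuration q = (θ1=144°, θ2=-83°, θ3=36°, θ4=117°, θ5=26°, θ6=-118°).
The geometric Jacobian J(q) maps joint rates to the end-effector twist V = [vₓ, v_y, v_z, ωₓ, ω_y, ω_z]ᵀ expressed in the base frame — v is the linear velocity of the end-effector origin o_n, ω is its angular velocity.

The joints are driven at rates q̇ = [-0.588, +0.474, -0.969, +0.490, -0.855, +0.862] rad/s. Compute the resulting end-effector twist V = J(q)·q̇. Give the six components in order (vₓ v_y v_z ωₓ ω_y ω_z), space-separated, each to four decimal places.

0.8569 1.1831 0.9497 0.4995 -0.7399 -1.2832

o_n = [-0.9253, 1.1478, -0.4040]
J₁: ẑ×o_n = [-1.1478, -0.9253, 0.0000], ω = ẑ
J2: z=[0.5878, 0.8090, 0.0000] o=[-0.5420, 0.3938, 0.2400] → [-0.5210, 0.3785, 0.7533, 0.5878, 0.8090, 0.0000]
J3: z=[-0.8030, 0.5834, 0.1219] o=[-0.4591, 0.6179, -0.2860] → [-0.1334, -0.1515, -0.1536, -0.8030, 0.5834, 0.1219]
J4: z=[0.4176, 0.6966, -0.5834] o=[-0.7568, 0.3256, -0.8481] → [0.7891, -0.0871, 0.4608, 0.4176, 0.6966, -0.5834]
J5: z=[0.7435, 0.1072, 0.6601] o=[-0.9064, 1.1352, -0.8112] → [0.0353, -0.3152, 0.0114, 0.7435, 0.1072, 0.6601]
J6: z=[-0.1463, -0.9371, 0.3170] o=[-1.1870, 1.2781, -0.5183] → [-0.0659, 0.0997, 0.2642, -0.1463, -0.9371, 0.3170]
V = J·q̇ = [0.8569, 1.1831, 0.9497, 0.4995, -0.7399, -1.2832]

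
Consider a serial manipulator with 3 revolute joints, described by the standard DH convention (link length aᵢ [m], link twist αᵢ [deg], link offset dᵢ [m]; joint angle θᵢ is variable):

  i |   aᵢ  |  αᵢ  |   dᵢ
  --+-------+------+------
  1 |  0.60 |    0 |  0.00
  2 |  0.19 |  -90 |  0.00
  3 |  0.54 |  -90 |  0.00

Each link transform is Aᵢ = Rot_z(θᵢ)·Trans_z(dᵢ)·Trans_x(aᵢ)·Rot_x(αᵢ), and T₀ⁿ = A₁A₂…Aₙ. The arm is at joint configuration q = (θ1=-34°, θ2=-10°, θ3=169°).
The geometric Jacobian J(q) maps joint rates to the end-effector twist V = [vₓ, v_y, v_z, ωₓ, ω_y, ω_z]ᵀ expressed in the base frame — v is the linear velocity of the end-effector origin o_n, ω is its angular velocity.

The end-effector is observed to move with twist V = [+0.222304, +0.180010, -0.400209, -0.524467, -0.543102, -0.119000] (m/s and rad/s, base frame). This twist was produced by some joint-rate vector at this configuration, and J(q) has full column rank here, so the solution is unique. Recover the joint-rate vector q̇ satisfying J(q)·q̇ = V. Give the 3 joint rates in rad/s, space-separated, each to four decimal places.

o_n = [0.2528, -0.0993, -0.1030]
J₁: ẑ×o_n = [0.0993, 0.2528, -0.0000], ω = ẑ
J2: z=[0.0000, 0.0000, 1.0000] o=[0.4974, -0.3355, 0.0000] → [-0.2362, -0.2446, 0.0000, 0.0000, 0.0000, 1.0000]
J3: z=[0.6947, 0.7193, 0.0000] o=[0.6341, -0.4675, 0.0000] → [-0.0741, 0.0716, 0.5301, 0.6947, 0.7193, 0.0000]
q̇ = J⁺·V = [0.4120, -0.5310, -0.7550]

0.4120 -0.5310 -0.7550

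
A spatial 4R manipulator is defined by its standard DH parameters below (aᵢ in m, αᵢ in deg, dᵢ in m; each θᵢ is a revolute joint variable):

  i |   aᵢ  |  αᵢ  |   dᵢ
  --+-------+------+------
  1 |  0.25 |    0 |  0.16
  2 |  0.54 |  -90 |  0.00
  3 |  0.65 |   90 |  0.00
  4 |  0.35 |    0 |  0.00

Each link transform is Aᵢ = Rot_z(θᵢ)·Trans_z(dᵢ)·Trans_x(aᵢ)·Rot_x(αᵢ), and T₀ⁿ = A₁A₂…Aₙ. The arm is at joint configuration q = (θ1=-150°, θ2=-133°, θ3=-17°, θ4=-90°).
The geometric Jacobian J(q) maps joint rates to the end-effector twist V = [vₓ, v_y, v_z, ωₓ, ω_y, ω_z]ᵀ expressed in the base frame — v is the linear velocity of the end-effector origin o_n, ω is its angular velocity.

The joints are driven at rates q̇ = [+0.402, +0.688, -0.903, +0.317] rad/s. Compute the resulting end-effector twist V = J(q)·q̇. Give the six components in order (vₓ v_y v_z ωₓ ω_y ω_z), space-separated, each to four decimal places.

-1.1124 0.5057 0.5937 0.8590 -0.2934 1.3931

o_n = [0.3858, 0.9281, 0.3500]
J₁: ẑ×o_n = [-0.9281, 0.3858, 0.0000], ω = ẑ
J2: z=[0.0000, 0.0000, 1.0000] o=[-0.2165, -0.1250, 0.1600] → [-1.0531, 0.6023, 0.0000, 0.0000, 0.0000, 1.0000]
J3: z=[-0.9744, 0.2250, 0.0000] o=[-0.0950, 0.4012, 0.1600] → [0.0428, 0.1852, -0.6216, -0.9744, 0.2250, 0.0000]
J4: z=[-0.0658, -0.2849, 0.9563] o=[0.0448, 1.0068, 0.3500] → [0.0753, 0.3261, 0.1023, -0.0658, -0.2849, 0.9563]
V = J·q̇ = [-1.1124, 0.5057, 0.5937, 0.8590, -0.2934, 1.3931]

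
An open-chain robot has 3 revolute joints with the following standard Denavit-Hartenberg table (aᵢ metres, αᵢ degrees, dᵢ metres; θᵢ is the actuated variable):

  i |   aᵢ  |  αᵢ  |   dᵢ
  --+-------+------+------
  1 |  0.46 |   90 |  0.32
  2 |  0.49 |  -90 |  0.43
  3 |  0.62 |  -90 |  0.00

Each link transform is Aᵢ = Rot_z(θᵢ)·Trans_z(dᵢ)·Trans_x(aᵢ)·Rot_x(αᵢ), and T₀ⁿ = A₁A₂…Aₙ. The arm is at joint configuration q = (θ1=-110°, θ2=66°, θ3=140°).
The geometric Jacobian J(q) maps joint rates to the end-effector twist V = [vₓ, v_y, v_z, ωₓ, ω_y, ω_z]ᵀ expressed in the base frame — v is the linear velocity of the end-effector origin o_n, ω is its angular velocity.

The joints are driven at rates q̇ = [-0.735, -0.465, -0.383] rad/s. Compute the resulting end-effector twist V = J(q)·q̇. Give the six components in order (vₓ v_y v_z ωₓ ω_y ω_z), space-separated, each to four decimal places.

o_n = [-0.1890, -0.4272, 0.3338]
J₁: ẑ×o_n = [0.4272, -0.1890, 0.0000], ω = ẑ
J2: z=[-0.9397, 0.3420, 0.0000] o=[-0.1573, -0.4323, 0.3200] → [0.0047, 0.0129, 0.0061, -0.9397, 0.3420, 0.0000]
J3: z=[0.3125, 0.8585, 0.4067] o=[-0.6296, -0.4725, 0.7676] → [-0.3909, 0.3148, -0.3641, 0.3125, 0.8585, 0.4067]
V = J·q̇ = [-0.1665, 0.0124, 0.1366, 0.3173, -0.4878, -0.8908]

-0.1665 0.0124 0.1366 0.3173 -0.4878 -0.8908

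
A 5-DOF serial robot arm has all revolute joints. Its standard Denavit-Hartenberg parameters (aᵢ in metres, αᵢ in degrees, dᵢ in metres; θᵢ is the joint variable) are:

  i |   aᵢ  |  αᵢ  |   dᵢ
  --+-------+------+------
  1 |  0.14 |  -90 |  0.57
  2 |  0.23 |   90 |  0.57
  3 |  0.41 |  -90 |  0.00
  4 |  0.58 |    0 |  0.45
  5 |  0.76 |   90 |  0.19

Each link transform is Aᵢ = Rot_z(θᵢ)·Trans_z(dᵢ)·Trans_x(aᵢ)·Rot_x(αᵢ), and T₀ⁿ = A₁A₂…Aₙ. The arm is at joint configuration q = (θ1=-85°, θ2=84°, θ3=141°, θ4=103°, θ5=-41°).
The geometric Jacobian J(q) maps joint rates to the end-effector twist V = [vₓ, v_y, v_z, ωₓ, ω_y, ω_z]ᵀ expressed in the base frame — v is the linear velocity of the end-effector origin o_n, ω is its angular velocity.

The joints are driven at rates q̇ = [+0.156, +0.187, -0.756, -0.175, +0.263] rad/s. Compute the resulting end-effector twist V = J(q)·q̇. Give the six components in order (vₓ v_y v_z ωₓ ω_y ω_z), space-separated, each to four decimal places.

0.5172 0.0841 0.3409 0.0521 0.7651 0.1321

o_n = [0.3703, 1.1960, 1.1044]
J₁: ẑ×o_n = [-1.1960, 0.3703, 0.0000], ω = ẑ
J2: z=[0.9962, 0.0872, 0.0000] o=[0.0122, -0.1395, 0.5700] → [0.0466, -0.5324, 1.2992, 0.9962, 0.0872, 0.0000]
J3: z=[0.0867, -0.9907, 0.1045] o=[0.5821, -0.1137, 0.3413] → [-0.8930, -0.0883, -0.0964, 0.0867, -0.9907, 0.1045]
J4: z=[-0.7799, -0.0022, 0.6259] o=[0.8363, -0.0581, 0.6581] → [-0.7859, 0.0564, -0.9791, -0.7799, -0.0022, 0.6259]
J5: z=[-0.7799, -0.0022, 0.6259] o=[0.3554, 0.4831, 0.7799] → [-0.4469, 0.2624, -0.5559, -0.7799, -0.0022, 0.6259]
V = J·q̇ = [0.5172, 0.0841, 0.3409, 0.0521, 0.7651, 0.1321]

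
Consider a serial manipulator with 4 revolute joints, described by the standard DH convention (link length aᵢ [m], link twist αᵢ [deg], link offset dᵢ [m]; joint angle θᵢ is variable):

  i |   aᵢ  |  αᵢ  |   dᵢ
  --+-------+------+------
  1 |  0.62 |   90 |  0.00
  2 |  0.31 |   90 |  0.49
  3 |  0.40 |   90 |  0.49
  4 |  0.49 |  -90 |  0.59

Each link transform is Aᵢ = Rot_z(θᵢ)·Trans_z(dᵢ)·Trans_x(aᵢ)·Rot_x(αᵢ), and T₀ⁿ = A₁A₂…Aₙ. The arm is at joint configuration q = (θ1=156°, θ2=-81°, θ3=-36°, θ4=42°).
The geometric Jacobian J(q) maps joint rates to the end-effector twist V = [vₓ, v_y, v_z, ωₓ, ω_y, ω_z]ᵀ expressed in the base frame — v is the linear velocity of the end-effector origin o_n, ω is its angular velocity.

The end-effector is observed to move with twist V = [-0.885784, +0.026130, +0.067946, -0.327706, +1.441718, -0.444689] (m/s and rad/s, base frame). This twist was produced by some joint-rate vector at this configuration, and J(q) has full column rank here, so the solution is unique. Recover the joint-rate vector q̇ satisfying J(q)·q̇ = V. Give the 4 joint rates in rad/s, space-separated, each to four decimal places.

-0.3880 0.9160 -0.8660 -0.3310

o_n = [-0.0890, -0.4381, -0.7022]
J₁: ẑ×o_n = [0.4381, -0.0890, 0.0000], ω = ẑ
J2: z=[0.4067, 0.9135, 0.0000] o=[-0.5664, 0.2522, 0.0000] → [-0.6415, 0.2856, -0.7169, 0.4067, 0.9135, 0.0000]
J3: z=[0.9023, -0.4017, -0.1564] o=[-0.4114, 0.7195, -0.3062] → [-0.0220, 0.3069, -0.9151, 0.9023, -0.4017, -0.1564]
J4: z=[-0.2451, -0.7765, 0.5805] o=[-0.1111, 0.3285, -0.7025] → [0.4449, 0.0129, 0.2050, -0.2451, -0.7765, 0.5805]
q̇ = J⁺·V = [-0.3880, 0.9160, -0.8660, -0.3310]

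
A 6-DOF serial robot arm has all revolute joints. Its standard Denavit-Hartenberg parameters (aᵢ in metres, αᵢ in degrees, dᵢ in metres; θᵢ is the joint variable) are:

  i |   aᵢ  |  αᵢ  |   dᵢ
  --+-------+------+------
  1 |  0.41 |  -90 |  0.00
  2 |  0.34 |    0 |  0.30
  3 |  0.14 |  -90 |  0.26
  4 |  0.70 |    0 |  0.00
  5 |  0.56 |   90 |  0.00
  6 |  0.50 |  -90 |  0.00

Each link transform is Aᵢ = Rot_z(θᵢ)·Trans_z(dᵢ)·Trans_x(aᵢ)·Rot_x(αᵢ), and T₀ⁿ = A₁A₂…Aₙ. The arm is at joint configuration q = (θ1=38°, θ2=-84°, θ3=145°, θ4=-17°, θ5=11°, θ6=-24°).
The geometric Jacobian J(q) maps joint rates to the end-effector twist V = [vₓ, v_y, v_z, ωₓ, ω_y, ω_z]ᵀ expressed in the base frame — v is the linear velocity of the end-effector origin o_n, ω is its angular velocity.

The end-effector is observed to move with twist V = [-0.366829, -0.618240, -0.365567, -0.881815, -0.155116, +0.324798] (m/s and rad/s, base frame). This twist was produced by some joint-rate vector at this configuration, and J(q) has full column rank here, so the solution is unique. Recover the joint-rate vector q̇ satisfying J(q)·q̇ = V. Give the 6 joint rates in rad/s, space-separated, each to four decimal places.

o_n = [0.6506, 1.6135, -1.1556]
J₁: ẑ×o_n = [-1.6135, 0.6506, 0.0000], ω = ẑ
J2: z=[-0.6157, 0.7880, 0.0000] o=[0.3231, 0.2524, 0.0000] → [-0.9106, -0.7115, -1.0961, -0.6157, 0.7880, 0.0000]
J3: z=[-0.6157, 0.7880, 0.0000] o=[0.1664, 0.5107, 0.3381] → [-1.1771, -0.9196, -1.0605, -0.6157, 0.7880, 0.0000]
J4: z=[-0.6892, -0.5385, -0.4848] o=[0.0598, 0.7574, 0.2157] → [1.1535, -1.2315, -0.2720, -0.6892, -0.5385, -0.4848]
J5: z=[-0.6892, -0.5385, -0.4848] o=[0.1895, 1.1185, -0.3698] → [0.6632, -0.7651, -0.0930, -0.6892, -0.5385, -0.4848]
J6: z=[-0.6522, 0.7525, 0.0914] o=[0.3663, 1.3308, -0.8569] → [-0.2506, -0.1688, -0.3983, -0.6522, 0.7525, 0.0914]
q̇ = J⁺·V = [0.7120, -0.1130, 0.1100, 0.6780, 0.2010, 0.4260]

0.7120 -0.1130 0.1100 0.6780 0.2010 0.4260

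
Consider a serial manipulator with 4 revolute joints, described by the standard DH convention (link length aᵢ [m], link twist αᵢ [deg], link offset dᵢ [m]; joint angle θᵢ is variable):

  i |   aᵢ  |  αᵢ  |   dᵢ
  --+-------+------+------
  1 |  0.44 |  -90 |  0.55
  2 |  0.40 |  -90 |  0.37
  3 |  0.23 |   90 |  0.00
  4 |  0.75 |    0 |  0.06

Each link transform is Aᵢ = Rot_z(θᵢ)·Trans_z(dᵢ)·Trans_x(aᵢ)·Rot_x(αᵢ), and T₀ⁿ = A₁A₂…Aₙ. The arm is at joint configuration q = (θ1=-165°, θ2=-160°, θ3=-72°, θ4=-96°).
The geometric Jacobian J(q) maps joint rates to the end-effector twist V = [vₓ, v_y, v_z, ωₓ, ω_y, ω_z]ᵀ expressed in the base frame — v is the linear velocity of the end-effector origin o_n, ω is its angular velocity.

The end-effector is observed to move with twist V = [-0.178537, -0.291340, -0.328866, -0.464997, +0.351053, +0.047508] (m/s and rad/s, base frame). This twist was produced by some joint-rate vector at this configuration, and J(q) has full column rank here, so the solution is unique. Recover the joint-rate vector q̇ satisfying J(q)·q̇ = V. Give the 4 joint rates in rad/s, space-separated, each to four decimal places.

o_n = [0.3131, -0.4676, -0.0176]
J₁: ẑ×o_n = [0.4676, 0.3131, -0.0000], ω = ẑ
J2: z=[0.2588, -0.9659, 0.0000] o=[-0.4250, -0.1139, 0.5500] → [0.5483, 0.1469, 0.6214, 0.2588, -0.9659, 0.0000]
J3: z=[-0.3304, -0.0885, 0.9397] o=[0.0338, -0.3740, 0.6868] → [0.1503, 0.0297, 0.0557, -0.3304, -0.0885, 0.9397]
J4: z=[-0.7833, -0.5298, -0.3253] o=[0.1550, -0.5680, 0.7111] → [0.4187, -0.6222, 0.0052, -0.7833, -0.5298, -0.3253]
q̇ = J⁺·V = [-0.0860, -0.5540, 0.2480, 0.3060]

-0.0860 -0.5540 0.2480 0.3060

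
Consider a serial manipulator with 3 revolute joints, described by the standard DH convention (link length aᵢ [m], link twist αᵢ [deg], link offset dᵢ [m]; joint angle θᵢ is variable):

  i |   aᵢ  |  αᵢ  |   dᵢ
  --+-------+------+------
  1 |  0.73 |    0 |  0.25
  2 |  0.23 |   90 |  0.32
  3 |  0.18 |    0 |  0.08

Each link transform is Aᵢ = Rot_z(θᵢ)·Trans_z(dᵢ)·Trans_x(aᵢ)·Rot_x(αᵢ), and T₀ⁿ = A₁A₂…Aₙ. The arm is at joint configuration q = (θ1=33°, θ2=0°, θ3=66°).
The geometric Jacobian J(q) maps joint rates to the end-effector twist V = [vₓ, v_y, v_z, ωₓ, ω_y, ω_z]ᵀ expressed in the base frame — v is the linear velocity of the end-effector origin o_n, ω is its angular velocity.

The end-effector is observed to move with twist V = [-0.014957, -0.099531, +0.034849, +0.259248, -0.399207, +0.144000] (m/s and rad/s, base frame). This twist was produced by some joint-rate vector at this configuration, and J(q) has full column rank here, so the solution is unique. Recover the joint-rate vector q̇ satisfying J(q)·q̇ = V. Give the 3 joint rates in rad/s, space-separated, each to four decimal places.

o_n = [0.9101, 0.4956, 0.7344]
J₁: ẑ×o_n = [-0.4956, 0.9101, 0.0000], ω = ẑ
J2: z=[0.0000, 0.0000, 1.0000] o=[0.6122, 0.3976, 0.2500] → [-0.0980, 0.2979, 0.0000, 0.0000, 0.0000, 1.0000]
J3: z=[0.5446, -0.8387, 0.0000] o=[0.8051, 0.5229, 0.5700] → [-0.1379, -0.0896, 0.0732, 0.5446, -0.8387, 0.0000]
q̇ = J⁺·V = [-0.1630, 0.3070, 0.4760]

-0.1630 0.3070 0.4760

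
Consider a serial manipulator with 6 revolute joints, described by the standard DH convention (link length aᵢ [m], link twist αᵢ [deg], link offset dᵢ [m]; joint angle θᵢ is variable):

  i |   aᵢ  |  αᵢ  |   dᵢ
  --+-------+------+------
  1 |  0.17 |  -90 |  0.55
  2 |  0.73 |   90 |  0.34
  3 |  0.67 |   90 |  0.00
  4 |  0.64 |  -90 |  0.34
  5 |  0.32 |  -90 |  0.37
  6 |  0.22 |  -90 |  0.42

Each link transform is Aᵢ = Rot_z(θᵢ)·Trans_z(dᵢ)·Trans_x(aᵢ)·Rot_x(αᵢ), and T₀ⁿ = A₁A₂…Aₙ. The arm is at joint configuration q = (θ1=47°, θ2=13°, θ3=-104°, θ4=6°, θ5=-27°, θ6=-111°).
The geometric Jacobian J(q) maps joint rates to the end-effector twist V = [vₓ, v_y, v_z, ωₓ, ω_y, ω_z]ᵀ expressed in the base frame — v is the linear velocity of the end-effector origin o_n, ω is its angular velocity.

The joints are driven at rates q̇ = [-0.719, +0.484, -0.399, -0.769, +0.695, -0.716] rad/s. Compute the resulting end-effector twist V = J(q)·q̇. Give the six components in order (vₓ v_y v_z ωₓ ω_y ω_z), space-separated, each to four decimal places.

o_n = [1.3005, -0.4271, 1.1560]
J₁: ẑ×o_n = [0.4271, 1.3005, -0.0000], ω = ẑ
J2: z=[-0.7314, 0.6820, 0.0000] o=[0.1159, 0.1243, 0.5500] → [0.4133, 0.4432, -0.4046, -0.7314, 0.6820, 0.0000]
J3: z=[0.1534, 0.1645, 0.9744] o=[0.3524, 0.8764, 0.3858] → [1.3969, 0.8057, -0.3560, 0.1534, 0.1645, 0.9744]
J4: z=[-0.8217, -0.5265, 0.2183] o=[0.7201, 0.3175, 0.4222] → [-0.2238, 0.7297, 0.9175, -0.8217, -0.5265, 0.2183]
J5: z=[0.0952, 0.2508, 0.9633] o=[0.8004, -0.3814, 0.5963] → [0.1845, 0.4286, -0.1298, 0.0952, 0.2508, 0.9633]
J6: z=[0.9872, 0.1003, -0.1237] o=[0.8764, -0.5967, 1.0289] → [0.0337, -0.1780, 0.1248, 0.9872, 0.1003, -0.1237]
V = J·q̇ = [-0.3883, -1.1779, -0.9389, -0.4240, 0.7718, -0.5176]

-0.3883 -1.1779 -0.9389 -0.4240 0.7718 -0.5176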